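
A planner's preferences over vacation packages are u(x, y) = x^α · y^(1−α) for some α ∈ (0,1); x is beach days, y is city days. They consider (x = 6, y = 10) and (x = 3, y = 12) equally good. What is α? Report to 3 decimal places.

α ≈ 0.208

The Cobb–Douglas utilities coincide, so 6^α·10^(1−α) = 3^α·12^(1−α).
Taking logs: α·ln 6 + (1−α)·ln 10 = α·ln 3 + (1−α)·ln 12, i.e. α·0.693147 = (1−α)·0.182322.
With A = 0.693147 and B = 0.182322: α·A = (1−α)·B, so α = B/(A+B) = 0.182322/0.875469 ≈ 0.208.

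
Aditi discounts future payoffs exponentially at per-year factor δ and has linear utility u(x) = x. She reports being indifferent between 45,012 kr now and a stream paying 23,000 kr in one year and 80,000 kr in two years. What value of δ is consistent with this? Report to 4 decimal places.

Equating present values: 45012 = 23000δ + 80000δ².
That is, 80000δ² + 23000δ − 45012 = 0, a quadratic in δ.
The positive root is δ = [−23000 + √(23000² + 4·80000·45012)] / (2·80000) = (−23000 + 122200.000)/160000 ≈ 0.6200.

δ ≈ 0.6200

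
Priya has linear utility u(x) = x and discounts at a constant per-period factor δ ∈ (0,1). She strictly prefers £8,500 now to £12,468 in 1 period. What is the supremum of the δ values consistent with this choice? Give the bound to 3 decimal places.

The preference means 8500 > δ·12468.
Dividing through by 12468 gives δ < 0.68175.

δ < 0.682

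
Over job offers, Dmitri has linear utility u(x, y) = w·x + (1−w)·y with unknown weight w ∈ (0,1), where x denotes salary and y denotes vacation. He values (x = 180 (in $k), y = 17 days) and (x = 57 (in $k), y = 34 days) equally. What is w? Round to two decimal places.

Equating utilities: w·180 + (1−w)·17 = w·57 + (1−w)·34.
w·(180−57) = (1−w)·(34−17), i.e. w·123 = (1−w)·17.
So w/(1−w) = 17/123 = 0.1382, giving w = 17/(123+17) = 0.12.

w = 0.12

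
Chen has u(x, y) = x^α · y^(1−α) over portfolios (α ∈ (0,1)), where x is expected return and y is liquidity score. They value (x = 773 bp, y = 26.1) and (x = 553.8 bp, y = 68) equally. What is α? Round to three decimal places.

α ≈ 0.742

Set the two utilities equal: 773^α·26.1^(1−α) = 553.8^α·68^(1−α).
Taking logs: α·ln 773 + (1−α)·ln 26.1 = α·ln 553.8 + (1−α)·ln 68, i.e. α·0.333475 = (1−α)·0.957572.
With A = 0.333475 and B = 0.957572: α·A = (1−α)·B, so α = B/(A+B) = 0.957572/1.291047 ≈ 0.742.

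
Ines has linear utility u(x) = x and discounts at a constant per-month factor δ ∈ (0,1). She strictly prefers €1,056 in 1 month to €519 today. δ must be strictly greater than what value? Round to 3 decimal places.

δ > 0.491

Under u(x) = x this choice says 519 < δ·1056.
So δ > 519/1056 = 0.49148.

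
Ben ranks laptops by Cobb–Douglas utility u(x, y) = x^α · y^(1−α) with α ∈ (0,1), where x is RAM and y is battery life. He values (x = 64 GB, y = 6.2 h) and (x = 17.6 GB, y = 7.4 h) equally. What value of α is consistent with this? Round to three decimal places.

α ≈ 0.121

The Cobb–Douglas utilities coincide, so 64^α·6.2^(1−α) = 17.6^α·7.4^(1−α).
(64/17.6)^α = (7.4/6.2)^(1−α); take logs: α·ln(64/17.6) = (1−α)·ln(7.4/6.2), i.e. α·1.290984 = (1−α)·0.176931.
Thus α·(1.467915) = 0.176931, so α = 0.176931/1.467915 ≈ 0.121.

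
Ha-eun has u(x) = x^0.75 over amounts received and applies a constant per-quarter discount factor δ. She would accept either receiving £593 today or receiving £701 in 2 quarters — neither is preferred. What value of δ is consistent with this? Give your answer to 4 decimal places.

δ ≈ 0.9392

The payoff in 2 quarters is discounted by δ^2, so u(593) = δ^2·u(701) and δ^2 = u(593)/u(701).
With u(x) = x^0.75: δ^2 = 593^0.75/701^0.75 = (593/701)^0.75 = 0.88207.
Hence δ = (0.88207)^(1/2) = 0.939185.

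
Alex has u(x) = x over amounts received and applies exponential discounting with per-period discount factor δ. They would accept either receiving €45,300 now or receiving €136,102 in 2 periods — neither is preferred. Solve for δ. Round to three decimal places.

δ ≈ 0.577

The payoff in 2 periods is discounted by δ^2, so u(45300) = δ^2·u(136102) and δ^2 = u(45300)/u(136102).
With u(x) = x: δ^2 = 45300/136102 = 0.33284.
Taking the square root: δ = 0.33284^(1/2) ≈ 0.577.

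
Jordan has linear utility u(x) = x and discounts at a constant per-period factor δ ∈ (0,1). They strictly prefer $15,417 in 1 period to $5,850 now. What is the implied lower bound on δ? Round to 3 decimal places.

Under u(x) = x this choice says 5850 < δ·15417.
So δ > 5850/15417 = 0.37945.

δ > 0.379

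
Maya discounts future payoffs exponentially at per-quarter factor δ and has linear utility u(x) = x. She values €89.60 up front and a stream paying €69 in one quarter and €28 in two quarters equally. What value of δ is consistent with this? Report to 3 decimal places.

The stream is worth 69δ + 28δ² today, so 69δ + 28δ² = 89.60.
So 28δ² + 69δ − 89.60 = 0.
δ = (−69 + √(69² + 4·28·89.60)) / (2·28) = (−69 + √14796.20) / 56 ≈ 0.940.

δ ≈ 0.940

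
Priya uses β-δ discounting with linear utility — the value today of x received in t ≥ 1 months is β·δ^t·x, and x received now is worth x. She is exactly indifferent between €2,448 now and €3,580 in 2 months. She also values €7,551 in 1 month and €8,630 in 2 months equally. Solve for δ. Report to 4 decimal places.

δ ≈ 0.8750

The second indifference involves only future payoffs, so β cancels: β·δ^1·7551 = β·δ^2·8630, giving δ = 7551/8630 = 0.87497.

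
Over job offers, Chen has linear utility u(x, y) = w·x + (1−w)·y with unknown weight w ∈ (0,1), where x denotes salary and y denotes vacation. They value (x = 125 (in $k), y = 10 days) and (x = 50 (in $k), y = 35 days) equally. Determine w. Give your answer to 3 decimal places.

w = 0.250

Equating utilities: w·125 + (1−w)·10 = w·50 + (1−w)·35.
Collecting terms: w·75 = (1−w)·25.
So w/(1−w) = 25/75 = 0.3333, giving w = 25/(75+25) = 0.250.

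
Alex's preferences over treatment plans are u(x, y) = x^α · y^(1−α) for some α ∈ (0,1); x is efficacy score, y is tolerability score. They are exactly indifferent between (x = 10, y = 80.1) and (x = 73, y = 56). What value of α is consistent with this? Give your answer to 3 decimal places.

α ≈ 0.153

Set the two utilities equal: 10^α·80.1^(1−α) = 73^α·56^(1−α).
(10/73)^α = (56/80.1)^(1−α); take logs: α·ln(10/73) = (1−α)·ln(56/80.1), i.e. α·-1.987874 = (1−α)·-0.357924.
So α/(1−α) = (-0.357924)/(-1.987874) = 0.180054, and α = 0.180054/1.180054 ≈ 0.153.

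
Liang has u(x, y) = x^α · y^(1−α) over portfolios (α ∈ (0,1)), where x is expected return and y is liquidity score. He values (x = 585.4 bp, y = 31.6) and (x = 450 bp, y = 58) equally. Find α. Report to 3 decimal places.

The Cobb–Douglas utilities coincide, so 585.4^α·31.6^(1−α) = 450^α·58^(1−α).
(585.4/450)^α = (58/31.6)^(1−α); take logs: α·ln(585.4/450) = (1−α)·ln(58/31.6), i.e. α·0.263048 = (1−α)·0.607286.
With A = 0.263048 and B = 0.607286: α·A = (1−α)·B, so α = B/(A+B) = 0.607286/0.870334 ≈ 0.698.

α ≈ 0.698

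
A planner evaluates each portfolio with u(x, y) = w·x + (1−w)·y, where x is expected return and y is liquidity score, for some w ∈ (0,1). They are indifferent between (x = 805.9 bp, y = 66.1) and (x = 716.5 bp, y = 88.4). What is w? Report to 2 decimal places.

w = 0.20

Equating utilities: w·805.9 + (1−w)·66.1 = w·716.5 + (1−w)·88.4.
Collecting terms: w·89.4 = (1−w)·22.3.
The marginal rate of substitution is 22.3/89.4, so w = 22.3/(89.4+22.3) = 0.20.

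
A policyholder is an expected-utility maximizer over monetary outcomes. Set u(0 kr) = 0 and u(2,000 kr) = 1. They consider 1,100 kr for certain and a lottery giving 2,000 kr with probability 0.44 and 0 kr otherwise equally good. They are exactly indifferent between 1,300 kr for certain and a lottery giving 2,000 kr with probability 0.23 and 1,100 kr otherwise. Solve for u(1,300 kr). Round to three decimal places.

From the first indifference, u(1,100 kr) = 0.44·u(2,000 kr) + 0.56·u(0 kr) = 0.44·1 + 0.56·0 = 0.44.
Then u(1,300 kr) = 0.23·u(2,000 kr) + 0.77·u(1,100 kr) = 0.23·1.00 + 0.77·0.44 = 0.5688.

0.569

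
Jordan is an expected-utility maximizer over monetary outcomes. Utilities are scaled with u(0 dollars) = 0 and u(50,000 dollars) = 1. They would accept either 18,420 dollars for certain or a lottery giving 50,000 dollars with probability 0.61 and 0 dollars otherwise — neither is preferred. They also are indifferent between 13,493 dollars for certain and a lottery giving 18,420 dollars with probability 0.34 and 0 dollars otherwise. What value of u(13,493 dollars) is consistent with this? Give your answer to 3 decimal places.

First, u(18,420 dollars) = 0.61·u(50,000 dollars) + 0.39·u(0 dollars) = 0.61.
The second indifference gives u(13,493 dollars) = 0.34·u(18,420 dollars) + 0.66·u(0 dollars) = 0.34·0.61 + 0.66·0.00 = 0.2074.

0.207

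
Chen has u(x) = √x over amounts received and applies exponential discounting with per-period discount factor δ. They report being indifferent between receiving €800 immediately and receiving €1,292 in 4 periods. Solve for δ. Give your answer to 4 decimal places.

The payoff in 4 periods is discounted by δ^4, so u(800) = δ^4·u(1292) and δ^4 = u(800)/u(1292).
Since u(x) = √x, δ^4 = √(800/1292) = 0.78689.
So δ = 0.78689^(1/4) ≈ 0.9418.

δ ≈ 0.9418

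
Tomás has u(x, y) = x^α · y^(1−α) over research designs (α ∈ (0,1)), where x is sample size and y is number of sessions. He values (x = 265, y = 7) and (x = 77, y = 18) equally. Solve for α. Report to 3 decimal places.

The Cobb–Douglas utilities coincide, so 265^α·7^(1−α) = 77^α·18^(1−α).
Taking logs: α·ln 265 + (1−α)·ln 7 = α·ln 77 + (1−α)·ln 18, i.e. α·1.235924 = (1−α)·0.944462.
Thus α·(2.180386) = 0.944462, so α = 0.944462/2.180386 ≈ 0.433.

α ≈ 0.433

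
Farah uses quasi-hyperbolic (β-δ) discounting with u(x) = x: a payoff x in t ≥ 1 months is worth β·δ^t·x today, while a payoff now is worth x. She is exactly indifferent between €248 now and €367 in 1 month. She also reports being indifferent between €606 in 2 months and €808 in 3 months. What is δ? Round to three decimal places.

δ ≈ 0.750

From the later pair, β·δ^2·606 = β·δ^3·808; dividing through, δ = 606/808 = 0.75000.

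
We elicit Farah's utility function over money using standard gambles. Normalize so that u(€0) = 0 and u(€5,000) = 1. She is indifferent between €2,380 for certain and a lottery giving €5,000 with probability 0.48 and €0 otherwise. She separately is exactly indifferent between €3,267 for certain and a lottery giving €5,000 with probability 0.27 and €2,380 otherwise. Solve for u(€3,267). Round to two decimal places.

The first gamble pins u(€2,380): it must equal 0.48·1 + 0.52·0 = 0.48.
Chaining: u(€3,267) = 0.27·1.00 + 0.73·0.48 = 0.6204.

0.62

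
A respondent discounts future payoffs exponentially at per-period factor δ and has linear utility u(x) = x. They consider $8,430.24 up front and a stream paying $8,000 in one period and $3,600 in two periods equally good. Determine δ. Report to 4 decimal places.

δ ≈ 0.7800

Equating present values: 8430.24 = 8000δ + 3600δ².
That is, 3600δ² + 8000δ − 8430.24 = 0, a quadratic in δ.
The positive root is δ = [−8000 + √(8000² + 4·3600·8430.24)] / (2·3600) = (−8000 + 13616.000)/7200 ≈ 0.7800.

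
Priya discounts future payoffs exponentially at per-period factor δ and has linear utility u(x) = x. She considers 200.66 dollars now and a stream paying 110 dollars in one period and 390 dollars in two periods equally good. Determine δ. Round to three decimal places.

Present value of the stream is 110·δ + 390·δ². Indifference gives 110δ + 390δ² = 200.66.
So 390δ² + 110δ − 200.66 = 0.
The positive root is δ = [−110 + √(110² + 4·390·200.66)] / (2·390) = (−110 + 570.201)/780 ≈ 0.590.

δ ≈ 0.590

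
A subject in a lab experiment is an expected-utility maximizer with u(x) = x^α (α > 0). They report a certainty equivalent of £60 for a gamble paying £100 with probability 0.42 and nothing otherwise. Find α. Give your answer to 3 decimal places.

α ≈ 1.698

Since u(0) = 0, the lottery's EU is 0.42·100^α.
Setting u(60) equal to that: 60^α = 0.42·100^α ⇒ (60/100)^α = 0.42.
α = ln(0.42) / ln(60/100) = -0.867501/-0.510826 ≈ 1.698.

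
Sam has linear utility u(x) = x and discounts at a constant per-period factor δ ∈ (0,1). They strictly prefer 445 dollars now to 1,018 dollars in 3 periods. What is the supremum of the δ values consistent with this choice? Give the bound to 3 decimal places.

δ < 0.759

The preference means 445 > δ^3·1018.
Hence δ^3 < 445/1018 = 0.43713, and x ↦ x^(1/3) is increasing on (0,∞).
δ < (445/1018)^(1/3) ≈ 0.759.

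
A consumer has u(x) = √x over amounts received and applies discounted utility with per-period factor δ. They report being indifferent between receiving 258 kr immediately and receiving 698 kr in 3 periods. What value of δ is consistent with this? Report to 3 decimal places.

Equating discounted utilities: u(258) = δ^3·u(698) ⇒ δ^3 = u(258)/u(698).
Since u(x) = √x, δ^3 = √(258/698) = 0.60797.
Hence δ = (0.60797)^(1/3) = 0.84715.

δ ≈ 0.847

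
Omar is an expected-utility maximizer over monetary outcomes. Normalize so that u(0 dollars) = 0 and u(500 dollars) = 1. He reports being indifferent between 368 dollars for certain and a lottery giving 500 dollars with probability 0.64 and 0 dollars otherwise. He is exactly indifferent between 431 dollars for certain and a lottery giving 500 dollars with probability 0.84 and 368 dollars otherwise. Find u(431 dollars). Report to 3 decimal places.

The first gamble pins u(368 dollars): it must equal 0.64·1 + 0.36·0 = 0.64.
The second indifference gives u(431 dollars) = 0.84·u(500 dollars) + 0.16·u(368 dollars) = 0.84·1.00 + 0.16·0.64 = 0.9424.

0.942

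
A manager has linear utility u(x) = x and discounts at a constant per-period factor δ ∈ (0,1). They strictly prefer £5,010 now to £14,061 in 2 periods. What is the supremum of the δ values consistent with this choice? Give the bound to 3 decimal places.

δ < 0.597

The preference means 5010 > δ^2·14061.
Hence δ^2 < 5010/14061 = 0.35630, and x ↦ x^(1/2) is increasing on (0,∞).
δ < 0.35630^(1/2) = 0.597.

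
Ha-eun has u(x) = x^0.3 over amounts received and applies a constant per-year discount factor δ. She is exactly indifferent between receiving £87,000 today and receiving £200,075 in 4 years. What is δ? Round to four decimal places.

δ ≈ 0.9395

The payoff in 4 years is discounted by δ^4, so u(87000) = δ^4·u(200075) and δ^4 = u(87000)/u(200075).
With u(x) = x^0.3: δ^4 = 87000^0.3/200075^0.3 = (87000/200075)^0.3 = 0.77893.
So δ = 0.77893^(1/4) ≈ 0.9395.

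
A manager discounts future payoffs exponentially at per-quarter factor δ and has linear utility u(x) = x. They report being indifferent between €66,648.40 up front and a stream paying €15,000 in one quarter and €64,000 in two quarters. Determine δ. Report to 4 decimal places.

Equating present values: 66648.40 = 15000δ + 64000δ².
That is, 64000δ² + 15000δ − 66648.40 = 0, a quadratic in δ.
By the quadratic formula (taking the positive root), δ = (−15000 + √17286990400.00) / 128000 ≈ 0.9100.

δ ≈ 0.9100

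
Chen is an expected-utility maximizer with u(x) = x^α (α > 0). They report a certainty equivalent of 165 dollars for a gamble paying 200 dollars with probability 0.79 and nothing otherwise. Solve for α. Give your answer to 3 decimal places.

α ≈ 1.225

EU(lottery) = 0.79·200^α + 0.21·0 = 0.79·200^α.
Indifference: 165^α = 0.79·200^α, so (165/200)^α = 0.79.
Taking logs: α·ln(165/200) = ln(0.79), so α = -0.235722 / -0.192372 ≈ 1.225.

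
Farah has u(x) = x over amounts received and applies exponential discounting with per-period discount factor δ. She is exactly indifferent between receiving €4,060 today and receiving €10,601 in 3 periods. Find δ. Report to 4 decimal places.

Equating discounted utilities: u(4060) = δ^3·u(10601) ⇒ δ^3 = u(4060)/u(10601).
With u(x) = x: δ^3 = 4060/10601 = 0.38298.
Hence δ = (0.38298)^(1/3) = 0.726206.

δ ≈ 0.7262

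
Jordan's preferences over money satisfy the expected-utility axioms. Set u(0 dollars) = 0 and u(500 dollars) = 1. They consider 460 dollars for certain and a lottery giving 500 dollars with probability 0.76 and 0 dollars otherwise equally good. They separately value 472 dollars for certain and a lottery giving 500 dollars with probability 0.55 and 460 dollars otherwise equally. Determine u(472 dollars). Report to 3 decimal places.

First, u(460 dollars) = 0.76·u(500 dollars) + 0.24·u(0 dollars) = 0.76.
Then u(472 dollars) = 0.55·u(500 dollars) + 0.45·u(460 dollars) = 0.55·1.00 + 0.45·0.76 = 0.8920.

0.892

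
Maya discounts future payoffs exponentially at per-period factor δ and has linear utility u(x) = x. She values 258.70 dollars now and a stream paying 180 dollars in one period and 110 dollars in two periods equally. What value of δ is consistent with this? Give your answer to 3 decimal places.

The stream is worth 180δ + 110δ² today, so 180δ + 110δ² = 258.70.
Rearranged: 110δ² + 180δ − 258.70 = 0.
δ = (−180 + √(180² + 4·110·258.70)) / (2·110) = (−180 + √146228.00) / 220 ≈ 0.920.

δ ≈ 0.920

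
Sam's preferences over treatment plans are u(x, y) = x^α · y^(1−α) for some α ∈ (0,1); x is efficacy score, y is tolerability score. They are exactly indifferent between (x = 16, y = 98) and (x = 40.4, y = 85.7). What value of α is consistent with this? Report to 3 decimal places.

α ≈ 0.126

Set the two utilities equal: 16^α·98^(1−α) = 40.4^α·85.7^(1−α).
(16/40.4)^α = (85.7/98)^(1−α); take logs: α·ln(16/40.4) = (1−α)·ln(85.7/98), i.e. α·-0.926241 = (1−α)·-0.134115.
Thus α·(-1.060356) = -0.134115, so α = -0.134115/-1.060356 ≈ 0.126.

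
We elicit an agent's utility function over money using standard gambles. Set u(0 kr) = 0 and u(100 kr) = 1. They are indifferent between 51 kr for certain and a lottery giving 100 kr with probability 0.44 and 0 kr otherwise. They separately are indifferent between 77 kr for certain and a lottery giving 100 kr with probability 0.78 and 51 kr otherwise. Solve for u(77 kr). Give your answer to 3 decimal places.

0.877

From the first indifference, u(51 kr) = 0.44·u(100 kr) + 0.56·u(0 kr) = 0.44·1 + 0.56·0 = 0.44.
The second indifference gives u(77 kr) = 0.78·u(100 kr) + 0.22·u(51 kr) = 0.78·1.00 + 0.22·0.44 = 0.8768.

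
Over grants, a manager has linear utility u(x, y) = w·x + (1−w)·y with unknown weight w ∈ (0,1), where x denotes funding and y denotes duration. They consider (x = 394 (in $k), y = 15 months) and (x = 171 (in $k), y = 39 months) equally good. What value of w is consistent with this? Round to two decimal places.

w = 0.10

u(394,15) = u(171,39) means w·394 + (1−w)·15 = w·171 + (1−w)·39.
w·(394−171) = (1−w)·(39−15), i.e. w·223 = (1−w)·24.
The marginal rate of substitution is 24/223, so w = 24/(223+24) = 0.10.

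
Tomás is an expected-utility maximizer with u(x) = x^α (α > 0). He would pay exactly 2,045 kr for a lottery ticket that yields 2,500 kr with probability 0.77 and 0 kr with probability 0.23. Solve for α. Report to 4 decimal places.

α ≈ 1.3010

Since u(0) = 0, the lottery's EU is 0.77·2500^α.
Indifference: 2045^α = 0.77·2500^α, so (2045/2500)^α = 0.77.
α = ln(0.77) / ln(2045/2500) = -0.2613648/-0.2008929 ≈ 1.3010.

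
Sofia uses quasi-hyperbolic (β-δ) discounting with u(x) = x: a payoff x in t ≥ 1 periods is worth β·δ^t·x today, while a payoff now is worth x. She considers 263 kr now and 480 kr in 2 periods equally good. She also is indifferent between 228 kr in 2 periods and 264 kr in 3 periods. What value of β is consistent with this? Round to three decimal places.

β ≈ 0.735

From the later pair, β·δ^2·228 = β·δ^3·264; dividing through, δ = 228/264 = 0.86364.
Substituting δ into 263 = β·δ^2·480: β = 263/(358.017) ≈ 0.735.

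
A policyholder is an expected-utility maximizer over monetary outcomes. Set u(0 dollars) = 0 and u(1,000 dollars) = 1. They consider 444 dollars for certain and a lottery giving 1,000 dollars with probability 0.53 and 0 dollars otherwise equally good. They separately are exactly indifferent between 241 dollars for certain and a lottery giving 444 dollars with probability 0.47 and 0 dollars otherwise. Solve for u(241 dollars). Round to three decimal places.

The first gamble pins u(444 dollars): it must equal 0.53·1 + 0.47·0 = 0.53.
Chaining: u(241 dollars) = 0.47·0.53 + 0.53·0.00 = 0.2491.

0.249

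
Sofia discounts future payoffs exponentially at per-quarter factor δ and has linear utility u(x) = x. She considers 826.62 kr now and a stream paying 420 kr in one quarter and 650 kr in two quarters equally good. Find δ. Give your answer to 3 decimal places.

The stream is worth 420δ + 650δ² today, so 420δ + 650δ² = 826.62.
Rearranged: 650δ² + 420δ − 826.62 = 0.
By the quadratic formula (taking the positive root), δ = (−420 + √2325612.00) / 1300 ≈ 0.850.

δ ≈ 0.850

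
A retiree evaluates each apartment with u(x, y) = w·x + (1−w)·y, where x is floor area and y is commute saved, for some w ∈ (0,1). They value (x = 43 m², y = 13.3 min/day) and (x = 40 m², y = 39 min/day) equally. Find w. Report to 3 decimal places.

Equating utilities: w·43 + (1−w)·13.3 = w·40 + (1−w)·39.
Collecting terms: w·3 = (1−w)·25.7.
So w/(1−w) = 25.7/3 = 8.5667, giving w = 25.7/(3+25.7) = 0.895.

w = 0.895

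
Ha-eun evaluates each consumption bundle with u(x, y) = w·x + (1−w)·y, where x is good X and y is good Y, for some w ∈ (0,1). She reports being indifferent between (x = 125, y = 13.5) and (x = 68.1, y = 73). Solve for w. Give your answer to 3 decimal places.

Indifference: w·125 + (1−w)·13.5 = w·68.1 + (1−w)·73.
Collecting terms: w·56.9 = (1−w)·59.5.
Hence w = 59.5/(56.9+59.5) = 59.5/116.4 = 0.511.

w = 0.511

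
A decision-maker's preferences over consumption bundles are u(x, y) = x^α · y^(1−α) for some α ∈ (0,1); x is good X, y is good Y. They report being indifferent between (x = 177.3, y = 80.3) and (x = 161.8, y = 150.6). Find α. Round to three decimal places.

α ≈ 0.873

Indifference: 177.3^α · 80.3^(1−α) = 161.8^α · 150.6^(1−α).
(177.3/161.8)^α = (150.6/80.3)^(1−α); take logs: α·ln(177.3/161.8) = (1−α)·ln(150.6/80.3), i.e. α·0.091482 = (1−α)·0.628858.
With A = 0.091482 and B = 0.628858: α·A = (1−α)·B, so α = B/(A+B) = 0.628858/0.720340 ≈ 0.873.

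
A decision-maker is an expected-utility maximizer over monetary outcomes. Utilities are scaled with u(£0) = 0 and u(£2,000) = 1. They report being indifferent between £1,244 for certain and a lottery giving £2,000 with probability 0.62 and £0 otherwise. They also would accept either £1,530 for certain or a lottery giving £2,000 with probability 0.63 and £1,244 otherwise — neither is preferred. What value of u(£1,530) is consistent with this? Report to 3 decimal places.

From the first indifference, u(£1,244) = 0.62·u(£2,000) + 0.38·u(£0) = 0.62·1 + 0.38·0 = 0.62.
The second indifference gives u(£1,530) = 0.63·u(£2,000) + 0.37·u(£1,244) = 0.63·1.00 + 0.37·0.62 = 0.8594.

0.859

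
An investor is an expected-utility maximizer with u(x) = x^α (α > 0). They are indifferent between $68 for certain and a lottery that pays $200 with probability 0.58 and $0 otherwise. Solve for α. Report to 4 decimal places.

The lottery's expected utility is 0.58·u(200) + 0.42·u(0) = 0.58·200^α (since u(0) = 0 for α > 0).
Setting u(68) equal to that: 68^α = 0.58·200^α ⇒ (68/200)^α = 0.58.
Take logs: α = ln 0.58 / ln(68/200) ≈ 0.504934.

α ≈ 0.5049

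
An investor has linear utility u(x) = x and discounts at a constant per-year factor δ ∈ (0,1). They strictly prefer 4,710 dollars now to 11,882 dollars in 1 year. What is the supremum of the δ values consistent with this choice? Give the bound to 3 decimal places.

Under u(x) = x this choice says 4710 > δ·11882.
Dividing through by 11882 gives δ < 0.39640.

δ < 0.396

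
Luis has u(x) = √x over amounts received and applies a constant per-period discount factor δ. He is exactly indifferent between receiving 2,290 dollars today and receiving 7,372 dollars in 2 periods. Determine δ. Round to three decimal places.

The payoff in 2 periods is discounted by δ^2, so u(2290) = δ^2·u(7372) and δ^2 = u(2290)/u(7372).
With u(x) = √x: δ^2 = √2290/√7372 = √(2290/7372) = 0.55735.
Taking the square root: δ = 0.55735^(1/2) ≈ 0.747.

δ ≈ 0.747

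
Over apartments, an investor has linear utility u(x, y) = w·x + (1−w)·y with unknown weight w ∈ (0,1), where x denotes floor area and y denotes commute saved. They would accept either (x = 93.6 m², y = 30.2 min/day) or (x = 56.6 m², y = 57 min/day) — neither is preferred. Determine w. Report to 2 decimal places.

Equating utilities: w·93.6 + (1−w)·30.2 = w·56.6 + (1−w)·57.
Collecting terms: w·37 = (1−w)·26.8.
Hence w = 26.8/(37+26.8) = 26.8/63.8 = 0.42.

w = 0.42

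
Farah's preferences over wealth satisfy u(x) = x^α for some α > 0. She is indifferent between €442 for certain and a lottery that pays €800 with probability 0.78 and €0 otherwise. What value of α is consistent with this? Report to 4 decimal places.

α ≈ 0.4188

EU(lottery) = 0.78·800^α + 0.22·0 = 0.78·800^α.
Equating: 442^α = 0.78·800^α, i.e. 0.5525^α = 0.78.
Taking logs: α·ln(442/800) = ln(0.78), so α = -0.2484614 / -0.5933018 ≈ 0.4188.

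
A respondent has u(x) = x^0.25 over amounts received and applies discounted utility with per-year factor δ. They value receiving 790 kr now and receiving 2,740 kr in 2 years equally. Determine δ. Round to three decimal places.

Indifference means u(790) = δ^2 · u(2740), so δ^2 = u(790)/u(2740).
Since u(x) = x^0.25, δ^2 = (790/2740)^0.25 = 0.28832^0.25 = 0.73277.
Hence δ = (0.73277)^(1/2) = 0.85602.

δ ≈ 0.856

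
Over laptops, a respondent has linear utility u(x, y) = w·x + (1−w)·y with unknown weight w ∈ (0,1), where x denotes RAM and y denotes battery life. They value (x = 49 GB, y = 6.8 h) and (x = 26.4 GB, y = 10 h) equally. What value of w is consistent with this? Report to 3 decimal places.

Indifference: w·49 + (1−w)·6.8 = w·26.4 + (1−w)·10.
Rearranging, 22.6·w − 3.2·(1−w) = 0.
The marginal rate of substitution is 3.2/22.6, so w = 3.2/(22.6+3.2) = 0.124.

w = 0.124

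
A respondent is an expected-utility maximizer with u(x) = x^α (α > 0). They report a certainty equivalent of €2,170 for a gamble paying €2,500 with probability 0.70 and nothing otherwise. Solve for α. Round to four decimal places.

Since u(0) = 0, the lottery's EU is 0.70·2500^α.
Equating: 2170^α = 0.70·2500^α, i.e. 0.8680^α = 0.70.
Take logs: α = ln 0.70 / ln(2170/2500) ≈ 2.519539.

α ≈ 2.5195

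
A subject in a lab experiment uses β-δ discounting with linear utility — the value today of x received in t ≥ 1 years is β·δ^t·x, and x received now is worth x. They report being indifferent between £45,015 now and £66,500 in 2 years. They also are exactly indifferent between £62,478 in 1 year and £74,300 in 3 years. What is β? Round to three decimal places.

β ≈ 0.805

From the later pair, β·δ^1·62478 = β·δ^3·74300; dividing through, δ^2 = 62478/74300 = 0.84089, so δ = 0.91700.
Substituting δ into 45015 = β·δ^2·66500: β = 45015/(55919.071) ≈ 0.805.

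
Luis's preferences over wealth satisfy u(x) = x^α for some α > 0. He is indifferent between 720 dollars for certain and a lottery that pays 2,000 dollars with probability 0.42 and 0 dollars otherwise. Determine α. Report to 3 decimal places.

α ≈ 0.849

Since u(0) = 0, the lottery's EU is 0.42·2000^α.
Setting u(720) equal to that: 720^α = 0.42·2000^α ⇒ (720/2000)^α = 0.42.
Take logs: α = ln 0.42 / ln(720/2000) ≈ 0.84912.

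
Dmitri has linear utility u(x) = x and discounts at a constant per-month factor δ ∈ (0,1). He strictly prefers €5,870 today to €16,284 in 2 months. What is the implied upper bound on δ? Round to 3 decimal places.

δ < 0.600

Under u(x) = x this choice says 5870 > δ^2·16284.
Dividing by 16284: δ^2 < 0.36048. Both sides are positive, so the square root keeps the direction.
δ < 0.36048^(1/2) = 0.600.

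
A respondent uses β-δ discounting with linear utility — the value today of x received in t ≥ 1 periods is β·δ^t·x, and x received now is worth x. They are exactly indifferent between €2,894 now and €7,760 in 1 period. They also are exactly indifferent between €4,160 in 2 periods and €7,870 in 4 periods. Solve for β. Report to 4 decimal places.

The second indifference involves only future payoffs, so β cancels: β·δ^2·4160 = β·δ^4·7870, giving δ^2 = 4160/7870 = 0.52859, so δ = 0.72704.
The first indifference: 2894 = β·δ·7760, so β = 2894/(δ·7760) = 2894/(0.72704·7760) ≈ 0.5130.

β ≈ 0.5130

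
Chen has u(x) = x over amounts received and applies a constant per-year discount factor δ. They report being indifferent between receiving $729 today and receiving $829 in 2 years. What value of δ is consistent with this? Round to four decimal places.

δ ≈ 0.9377

The payoff in 2 years is discounted by δ^2, so u(729) = δ^2·u(829) and δ^2 = u(729)/u(829).
With u(x) = x: δ^2 = 729/829 = 0.87937.
Hence δ = (0.87937)^(1/2) = 0.937749.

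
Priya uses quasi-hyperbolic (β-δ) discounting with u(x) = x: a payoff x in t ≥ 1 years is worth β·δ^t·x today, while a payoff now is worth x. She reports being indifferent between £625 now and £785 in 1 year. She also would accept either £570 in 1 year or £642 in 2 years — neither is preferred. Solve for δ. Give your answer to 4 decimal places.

δ ≈ 0.8879

From the later pair, β·δ^1·570 = β·δ^2·642; dividing through, δ = 570/642 = 0.88785.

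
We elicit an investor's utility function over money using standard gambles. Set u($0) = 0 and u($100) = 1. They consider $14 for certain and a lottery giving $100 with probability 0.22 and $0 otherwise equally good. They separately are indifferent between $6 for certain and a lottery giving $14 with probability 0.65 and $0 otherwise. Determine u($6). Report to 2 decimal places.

First, u($14) = 0.22·u($100) + 0.78·u($0) = 0.22.
Then u($6) = 0.65·u($14) + 0.35·u($0) = 0.65·0.22 + 0.35·0.00 = 0.1430.

0.14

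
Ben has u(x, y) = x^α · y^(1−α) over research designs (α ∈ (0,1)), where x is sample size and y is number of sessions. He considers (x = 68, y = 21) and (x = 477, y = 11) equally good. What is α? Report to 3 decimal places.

α ≈ 0.249

Indifference: 68^α · 21^(1−α) = 477^α · 11^(1−α).
Rearrange to (68/477)^α = (11/21)^(1−α) and take logs: α·-1.948009 = (1−α)·-0.646627.
Thus α·(-2.594636) = -0.646627, so α = -0.646627/-2.594636 ≈ 0.249.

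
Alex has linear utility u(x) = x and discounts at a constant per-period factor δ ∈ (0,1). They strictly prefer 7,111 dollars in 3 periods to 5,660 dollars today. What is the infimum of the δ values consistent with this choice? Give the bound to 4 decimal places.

δ > 0.9267

Under u(x) = x this choice says 5660 < δ^3·7111.
Dividing by 7111: δ^3 > 0.79595. Both sides are positive, so the cube root keeps the direction.
δ > 0.79595^(1/3) = 0.9267.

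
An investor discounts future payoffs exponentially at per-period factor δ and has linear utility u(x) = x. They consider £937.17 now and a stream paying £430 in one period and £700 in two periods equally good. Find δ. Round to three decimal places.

δ ≈ 0.890

Present value of the stream is 430·δ + 700·δ². Indifference gives 430δ + 700δ² = 937.17.
So 700δ² + 430δ − 937.17 = 0.
By the quadratic formula (taking the positive root), δ = (−430 + √2808976.00) / 1400 ≈ 0.890.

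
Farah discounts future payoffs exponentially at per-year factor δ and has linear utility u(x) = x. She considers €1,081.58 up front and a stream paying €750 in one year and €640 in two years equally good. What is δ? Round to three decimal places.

δ ≈ 0.840

The stream is worth 750δ + 640δ² today, so 750δ + 640δ² = 1081.58.
So 640δ² + 750δ − 1081.58 = 0.
By the quadratic formula (taking the positive root), δ = (−750 + √3331344.80) / 1280 ≈ 0.840.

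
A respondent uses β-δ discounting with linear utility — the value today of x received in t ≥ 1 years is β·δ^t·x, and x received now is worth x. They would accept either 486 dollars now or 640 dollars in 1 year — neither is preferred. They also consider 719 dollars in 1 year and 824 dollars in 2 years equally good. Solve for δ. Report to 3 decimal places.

δ ≈ 0.873

From the later pair, β·δ^1·719 = β·δ^2·824; dividing through, δ = 719/824 = 0.87257.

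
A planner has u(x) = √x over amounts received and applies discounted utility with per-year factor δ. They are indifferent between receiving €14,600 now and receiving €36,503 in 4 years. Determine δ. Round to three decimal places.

Equating discounted utilities: u(14600) = δ^4·u(36503) ⇒ δ^4 = u(14600)/u(36503).
With u(x) = √x: δ^4 = √14600/√36503 = √(14600/36503) = 0.63243.
Hence δ = (0.63243)^(1/4) = 0.89177.

δ ≈ 0.892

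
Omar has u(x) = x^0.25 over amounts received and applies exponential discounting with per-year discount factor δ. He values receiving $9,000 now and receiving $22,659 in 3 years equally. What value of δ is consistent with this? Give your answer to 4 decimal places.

Indifference means u(9000) = δ^3 · u(22659), so δ^3 = u(9000)/u(22659).
Since u(x) = x^0.25, δ^3 = (9000/22659)^0.25 = 0.39719^0.25 = 0.79387.
So δ = 0.79387^(1/3) ≈ 0.9259.

δ ≈ 0.9259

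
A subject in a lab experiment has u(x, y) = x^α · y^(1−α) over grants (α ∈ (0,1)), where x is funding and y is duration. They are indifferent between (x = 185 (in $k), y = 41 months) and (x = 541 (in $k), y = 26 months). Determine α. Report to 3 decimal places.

α ≈ 0.298

The Cobb–Douglas utilities coincide, so 185^α·41^(1−α) = 541^α·26^(1−α).
Taking logs: α·ln 185 + (1−α)·ln 41 = α·ln 541 + (1−α)·ln 26, i.e. α·-1.073063 = (1−α)·-0.455476.
With A = -1.073063 and B = -0.455476: α·A = (1−α)·B, so α = B/(A+B) = -0.455476/-1.528539 ≈ 0.298.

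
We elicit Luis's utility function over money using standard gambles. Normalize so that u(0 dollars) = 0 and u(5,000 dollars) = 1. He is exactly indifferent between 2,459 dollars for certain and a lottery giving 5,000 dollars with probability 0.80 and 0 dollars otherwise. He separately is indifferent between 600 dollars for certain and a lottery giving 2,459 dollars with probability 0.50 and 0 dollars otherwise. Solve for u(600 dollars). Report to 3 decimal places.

From the first indifference, u(2,459 dollars) = 0.80·u(5,000 dollars) + 0.20·u(0 dollars) = 0.80·1 + 0.20·0 = 0.80.
Chaining: u(600 dollars) = 0.50·0.80 + 0.50·0.00 = 0.4000.

0.400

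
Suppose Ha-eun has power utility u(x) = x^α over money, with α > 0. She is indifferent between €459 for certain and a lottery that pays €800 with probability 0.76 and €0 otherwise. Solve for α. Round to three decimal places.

α ≈ 0.494

EU(lottery) = 0.76·800^α + 0.24·0 = 0.76·800^α.
Indifference: 459^α = 0.76·800^α, so (459/800)^α = 0.76.
α = ln(0.76) / ln(459/800) = -0.274437/-0.555562 ≈ 0.494.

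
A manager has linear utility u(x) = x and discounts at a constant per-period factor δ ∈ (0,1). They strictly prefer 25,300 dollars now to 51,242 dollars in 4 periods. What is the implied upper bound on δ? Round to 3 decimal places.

δ < 0.838

Under u(x) = x this choice says 25300 > δ^4·51242.
Hence δ^4 < 25300/51242 = 0.49374, and x ↦ x^(1/4) is increasing on (0,∞).
δ < (25300/51242)^(1/4) ≈ 0.838.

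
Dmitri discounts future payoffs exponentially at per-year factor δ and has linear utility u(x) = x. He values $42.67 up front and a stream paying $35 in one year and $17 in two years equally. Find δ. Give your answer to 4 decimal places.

δ ≈ 0.8600

Equating present values: 42.67 = 35δ + 17δ².
Rearranged: 17δ² + 35δ − 42.67 = 0.
By the quadratic formula (taking the positive root), δ = (−35 + √4126.56) / 34 ≈ 0.8600.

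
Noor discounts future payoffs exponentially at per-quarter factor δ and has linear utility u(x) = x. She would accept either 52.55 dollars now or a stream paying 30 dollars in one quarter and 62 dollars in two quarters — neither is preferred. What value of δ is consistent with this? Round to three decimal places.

δ ≈ 0.710

Equating present values: 52.55 = 30δ + 62δ².
That is, 62δ² + 30δ − 52.55 = 0, a quadratic in δ.
The positive root is δ = [−30 + √(30² + 4·62·52.55)] / (2·62) = (−30 + 118.036)/124 ≈ 0.710.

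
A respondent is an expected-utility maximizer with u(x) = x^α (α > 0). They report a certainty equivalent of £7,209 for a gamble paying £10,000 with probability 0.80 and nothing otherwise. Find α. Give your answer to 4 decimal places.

EU(lottery) = 0.80·10000^α + 0.20·0 = 0.80·10000^α.
Equating: 7209^α = 0.80·10000^α, i.e. 0.7209^α = 0.80.
Take logs: α = ln 0.80 / ln(7209/10000) ≈ 0.681865.

α ≈ 0.6819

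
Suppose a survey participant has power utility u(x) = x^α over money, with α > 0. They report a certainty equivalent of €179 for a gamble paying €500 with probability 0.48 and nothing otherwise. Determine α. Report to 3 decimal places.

EU(lottery) = 0.48·500^α + 0.52·0 = 0.48·500^α.
Setting u(179) equal to that: 179^α = 0.48·500^α ⇒ (179/500)^α = 0.48.
α = ln(0.48) / ln(179/500) = -0.733969/-1.027222 ≈ 0.715.

α ≈ 0.715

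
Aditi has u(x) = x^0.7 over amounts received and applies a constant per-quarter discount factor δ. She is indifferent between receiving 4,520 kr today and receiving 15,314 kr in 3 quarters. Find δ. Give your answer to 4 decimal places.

δ ≈ 0.7522

The payoff in 3 quarters is discounted by δ^3, so u(4520) = δ^3·u(15314) and δ^3 = u(4520)/u(15314).
Since u(x) = x^0.7, δ^3 = (4520/15314)^0.7 = 0.29515^0.7 = 0.42563.
Hence δ = (0.42563)^(1/3) = 0.752220.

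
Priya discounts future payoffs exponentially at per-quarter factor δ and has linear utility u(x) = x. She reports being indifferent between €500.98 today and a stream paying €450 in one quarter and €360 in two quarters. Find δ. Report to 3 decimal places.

δ ≈ 0.710

Equating present values: 500.98 = 450δ + 360δ².
That is, 360δ² + 450δ − 500.98 = 0, a quadratic in δ.
δ = (−450 + √(450² + 4·360·500.98)) / (2·360) = (−450 + √923911.20) / 720 ≈ 0.710.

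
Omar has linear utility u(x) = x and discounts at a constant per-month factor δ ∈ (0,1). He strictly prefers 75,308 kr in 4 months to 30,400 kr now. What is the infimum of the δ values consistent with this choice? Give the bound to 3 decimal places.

Under u(x) = x this choice says 30400 < δ^4·75308.
Dividing by 75308: δ^4 > 0.40368. Both sides are positive, so the 4th root keeps the direction.
δ > 0.40368^(1/4) = 0.797.

δ > 0.797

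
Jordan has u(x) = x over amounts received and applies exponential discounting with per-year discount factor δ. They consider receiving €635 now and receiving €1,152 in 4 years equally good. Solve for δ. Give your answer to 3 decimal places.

δ ≈ 0.862

Equating discounted utilities: u(635) = δ^4·u(1152) ⇒ δ^4 = u(635)/u(1152).
With u(x) = x: δ^4 = 635/1152 = 0.55122.
Hence δ = (0.55122)^(1/4) = 0.86165.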